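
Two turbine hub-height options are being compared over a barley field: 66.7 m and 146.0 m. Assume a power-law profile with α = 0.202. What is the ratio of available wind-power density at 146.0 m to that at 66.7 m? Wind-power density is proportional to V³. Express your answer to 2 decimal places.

Speed ratio: V_B/V_A = (z_B/z_A)^α = (146.0/66.7)^0.202 = (2.1889)^0.202 = 1.17146
Power-density ratio: P_B/P_A = (V_B/V_A)³ = (1.17146)³ = 1.60760

1.61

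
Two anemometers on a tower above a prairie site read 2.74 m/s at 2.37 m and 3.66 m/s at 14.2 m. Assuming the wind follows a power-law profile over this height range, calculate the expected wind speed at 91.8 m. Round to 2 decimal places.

First find α: α = ln(V₂/V₁)/ln(z₂/z₁) = ln(3.66/2.74)/ln(14.2/2.37) = 0.28951/1.79035 = 0.1617
Extrapolate from 14.2 m to 91.8 m: V₃ = 3.66 × (91.8/14.2)^0.1617 = 3.66 × 1.3523 = 4.9494 m/s

4.95 m/s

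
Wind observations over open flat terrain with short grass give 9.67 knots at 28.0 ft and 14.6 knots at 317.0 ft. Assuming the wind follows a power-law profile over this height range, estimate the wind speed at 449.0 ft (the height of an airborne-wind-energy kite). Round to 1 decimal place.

First find α: α = ln(V₂/V₁)/ln(z₂/z₁) = ln(14.6/9.67)/ln(317.0/28.0) = 0.41199/2.42670 = 0.1698
Extrapolate from 317.0 ft to 449.0 ft: V₃ = 14.6 × (449.0/317.0)^0.1698 = 14.6 × 1.0609 = 15.4889 knots

15.5 knots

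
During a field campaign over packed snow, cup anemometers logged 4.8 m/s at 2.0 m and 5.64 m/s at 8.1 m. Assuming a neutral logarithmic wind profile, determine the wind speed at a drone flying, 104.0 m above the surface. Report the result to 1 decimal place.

Log law: V ∝ ln(z/z₀). From the pair, with r = V₁/V₂ = 0.85106,
ln z₀ = (ln z₁ − r·ln z₂)/(1 − r) = (0.6931 − 0.85106×2.0919)/0.14894 = -7.2995 → z₀ = 0.0006759 m
V₃ = V₁ · ln(z₃/z₀)/ln(z₁/z₀) = 4.8 × 11.9439/7.9927 = 7.1729 m/s

7.2 m/s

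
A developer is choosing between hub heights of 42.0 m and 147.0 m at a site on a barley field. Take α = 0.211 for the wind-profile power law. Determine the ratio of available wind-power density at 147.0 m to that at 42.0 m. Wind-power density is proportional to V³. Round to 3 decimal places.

2.210

Speed ratio: V_B/V_A = (z_B/z_A)^α = (147.0/42.0)^0.211 = (3.5000)^0.211 = 1.30256
Power-density ratio: P_B/P_A = (V_B/V_A)³ = (1.30256)³ = 2.21001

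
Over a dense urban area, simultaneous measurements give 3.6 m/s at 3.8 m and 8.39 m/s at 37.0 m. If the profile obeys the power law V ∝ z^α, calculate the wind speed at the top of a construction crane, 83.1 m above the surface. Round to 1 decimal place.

First find α: α = ln(V₂/V₁)/ln(z₂/z₁) = ln(8.39/3.6)/ln(37.0/3.8) = 0.84611/2.27592 = 0.3718
Extrapolate from 37.0 m to 83.1 m: V₃ = 8.39 × (83.1/37.0)^0.3718 = 8.39 × 1.3509 = 11.3344 m/s

11.3 m/s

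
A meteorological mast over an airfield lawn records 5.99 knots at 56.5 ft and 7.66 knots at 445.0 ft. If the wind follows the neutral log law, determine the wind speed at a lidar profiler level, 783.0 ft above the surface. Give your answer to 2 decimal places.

8.12 knots

Log law: V ∝ ln(z/z₀). From the pair, with r = V₁/V₂ = 0.78198,
ln z₀ = (ln z₁ − r·ln z₂)/(1 − r) = (4.0342 − 0.78198×6.0981)/0.21802 = -3.3684 → z₀ = 0.03445 ft
V₃ = V₁ · ln(z₃/z₀)/ln(z₁/z₀) = 5.99 × 10.0315/7.4026 = 8.1172 knots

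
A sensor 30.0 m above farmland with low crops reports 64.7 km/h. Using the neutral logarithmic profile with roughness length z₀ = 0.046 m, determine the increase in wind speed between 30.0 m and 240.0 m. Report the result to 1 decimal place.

20.8 km/h

Log law: V₂ = V₁ · ln(z₂/z₀)/ln(z₁/z₀) = 64.7 × 8.5598/6.4803 = 85.4613 km/h
ΔV = 85.4613 − 64.7 = 20.7613 km/h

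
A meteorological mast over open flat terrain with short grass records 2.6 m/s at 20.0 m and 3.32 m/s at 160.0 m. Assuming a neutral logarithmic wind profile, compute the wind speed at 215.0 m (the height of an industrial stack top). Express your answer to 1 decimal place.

3.4 m/s

Log law: V ∝ ln(z/z₀). From the pair, with r = V₁/V₂ = 0.78313,
ln z₀ = (ln z₁ − r·ln z₂)/(1 − r) = (2.9957 − 0.78313×5.0752)/0.21687 = -4.5134 → z₀ = 0.01096 m
V₃ = V₁ · ln(z₃/z₀)/ln(z₁/z₀) = 2.6 × 9.8840/7.5091 = 3.4223 m/s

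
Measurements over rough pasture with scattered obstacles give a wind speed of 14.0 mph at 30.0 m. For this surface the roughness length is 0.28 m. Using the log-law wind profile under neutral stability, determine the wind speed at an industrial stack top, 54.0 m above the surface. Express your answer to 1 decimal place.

15.8 mph

Log law: V(z) ∝ ln(z/z₀), so V₂/V₁ = ln(z₂/z₀) / ln(z₁/z₀).
ln(54.0/0.28) = 5.2619, ln(30.0/0.28) = 4.6742
V₂ = 14.0 × 5.2619/4.6742 = 14.0 × 1.1258 = 15.7605 mph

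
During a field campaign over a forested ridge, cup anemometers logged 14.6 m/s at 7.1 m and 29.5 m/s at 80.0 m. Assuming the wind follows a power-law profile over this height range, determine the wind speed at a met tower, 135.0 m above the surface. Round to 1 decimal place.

34.3 m/s

First find α: α = ln(V₂/V₁)/ln(z₂/z₁) = ln(29.5/14.6)/ln(80.0/7.1) = 0.70337/2.42193 = 0.2904
Extrapolate from 80.0 m to 135.0 m: V₃ = 29.5 × (135.0/80.0)^0.2904 = 29.5 × 1.1641 = 34.3413 m/s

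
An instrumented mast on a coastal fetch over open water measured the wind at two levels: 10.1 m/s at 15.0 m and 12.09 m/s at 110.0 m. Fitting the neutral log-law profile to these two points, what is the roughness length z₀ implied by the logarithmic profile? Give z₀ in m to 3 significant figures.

z₀ ≈ 0.000609 m

Log law: V(z) ∝ ln(z/z₀). With r = V₁/V₂ = 10.1/12.09 = 0.83540,
r · ln(z₂/z₀) = ln(z₁/z₀) ⇒ ln z₀ = (ln z₁ − r·ln z₂)/(1 − r)
ln z₀ = (2.70805 − 0.83540×4.70048) / 0.16460 = -7.4043
z₀ = exp(-7.4043) = 0.0006086 m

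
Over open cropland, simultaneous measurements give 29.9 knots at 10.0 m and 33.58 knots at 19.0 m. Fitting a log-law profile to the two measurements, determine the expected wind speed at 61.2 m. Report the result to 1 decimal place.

40.3 knots

Log law: V ∝ ln(z/z₀). From the pair, with r = V₁/V₂ = 0.89041,
ln z₀ = (ln z₁ − r·ln z₂)/(1 − r) = (2.3026 − 0.89041×2.9444)/0.10959 = -2.9125 → z₀ = 0.05434 m
V₃ = V₁ · ln(z₃/z₀)/ln(z₁/z₀) = 29.9 × 7.0266/5.2151 = 40.2864 knots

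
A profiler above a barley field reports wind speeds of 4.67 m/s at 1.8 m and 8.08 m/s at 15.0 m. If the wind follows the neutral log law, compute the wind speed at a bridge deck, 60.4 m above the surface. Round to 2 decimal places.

10.32 m/s

Log law: V ∝ ln(z/z₀). From the pair, with r = V₁/V₂ = 0.57797,
ln z₀ = (ln z₁ − r·ln z₂)/(1 − r) = (0.5878 − 0.57797×2.7081)/0.42203 = -2.3159 → z₀ = 0.09868 m
V₃ = V₁ · ln(z₃/z₀)/ln(z₁/z₀) = 4.67 × 6.4169/2.9037 = 10.3203 m/s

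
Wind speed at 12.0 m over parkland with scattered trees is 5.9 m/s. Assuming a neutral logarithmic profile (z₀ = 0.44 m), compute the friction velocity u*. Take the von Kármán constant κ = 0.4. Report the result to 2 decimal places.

u* ≈ 0.71 m/s

Log law: V(z) = (u*/κ) · ln(z/z₀) ⇒ u* = κ · V / ln(z/z₀)
u* = 0.4 × 5.9 / ln(12.0/0.44) = 0.4 × 5.9 / 3.3059
   = 2.3600 / 3.3059 = 0.7139 m/s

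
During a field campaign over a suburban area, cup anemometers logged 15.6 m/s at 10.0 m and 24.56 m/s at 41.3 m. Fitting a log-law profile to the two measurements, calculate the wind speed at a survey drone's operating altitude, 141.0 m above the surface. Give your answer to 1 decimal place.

Log law: V ∝ ln(z/z₀). From the pair, with r = V₁/V₂ = 0.63518,
ln z₀ = (ln z₁ − r·ln z₂)/(1 − r) = (2.3026 − 0.63518×3.7209)/0.36482 = -0.1667 → z₀ = 0.8464 m
V₃ = V₁ · ln(z₃/z₀)/ln(z₁/z₀) = 15.6 × 5.1155/2.4693 = 32.3173 m/s

32.3 m/s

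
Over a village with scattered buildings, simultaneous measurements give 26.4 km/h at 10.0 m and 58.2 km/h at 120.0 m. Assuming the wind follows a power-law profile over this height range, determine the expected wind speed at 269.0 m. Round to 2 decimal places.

75.24 km/h

First find α: α = ln(V₂/V₁)/ln(z₂/z₁) = ln(58.2/26.4)/ln(120.0/10.0) = 0.79052/2.48491 = 0.3181
Extrapolate from 120.0 m to 269.0 m: V₃ = 58.2 × (269.0/120.0)^0.3181 = 58.2 × 1.2928 = 75.2402 km/h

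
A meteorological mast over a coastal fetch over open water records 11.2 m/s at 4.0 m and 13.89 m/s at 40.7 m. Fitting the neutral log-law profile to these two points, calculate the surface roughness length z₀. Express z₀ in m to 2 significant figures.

z₀ ≈ 0.00026 m

Log law: V(z) ∝ ln(z/z₀). With r = V₁/V₂ = 11.2/13.89 = 0.80634,
r · ln(z₂/z₀) = ln(z₁/z₀) ⇒ ln z₀ = (ln z₁ − r·ln z₂)/(1 − r)
ln z₀ = (1.38629 − 0.80634×3.70623) / 0.19366 = -8.2729
z₀ = exp(-8.2729) = 0.0002553 m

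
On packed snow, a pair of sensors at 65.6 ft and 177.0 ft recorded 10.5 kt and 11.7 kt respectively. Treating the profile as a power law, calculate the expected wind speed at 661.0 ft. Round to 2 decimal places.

13.51 kt

First find α: α = ln(V₂/V₁)/ln(z₂/z₁) = ln(11.7/10.5)/ln(177.0/65.6) = 0.10821/0.99257 = 0.1090
Extrapolate from 177.0 ft to 661.0 ft: V₃ = 11.7 × (661.0/177.0)^0.1090 = 11.7 × 1.1545 = 13.5074 kt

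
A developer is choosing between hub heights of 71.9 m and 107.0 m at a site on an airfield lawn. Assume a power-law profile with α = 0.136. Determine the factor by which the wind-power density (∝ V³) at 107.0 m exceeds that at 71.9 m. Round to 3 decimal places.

1.176

Speed ratio: V_B/V_A = (z_B/z_A)^α = (107.0/71.9)^0.136 = (1.4882)^0.136 = 1.05556
Power-density ratio: P_B/P_A = (V_B/V_A)³ = (1.05556)³ = 1.17610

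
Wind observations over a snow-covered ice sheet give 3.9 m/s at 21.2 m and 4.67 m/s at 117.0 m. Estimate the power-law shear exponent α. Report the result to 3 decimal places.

α ≈ 0.105

Power law: V₂/V₁ = (z₂/z₁)^α ⇒ α = ln(V₂/V₁) / ln(z₂/z₁)
α = ln(4.67/3.9) / ln(117.0/21.2) = ln(1.1974) / ln(5.5189)
  = 0.18018 / 1.70817 = 0.10548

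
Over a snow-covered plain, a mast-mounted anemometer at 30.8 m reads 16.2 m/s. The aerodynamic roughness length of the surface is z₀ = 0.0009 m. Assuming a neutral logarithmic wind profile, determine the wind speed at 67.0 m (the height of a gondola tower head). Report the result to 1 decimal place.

17.4 m/s

Log law: V(z) ∝ ln(z/z₀), so V₂/V₁ = ln(z₂/z₀) / ln(z₁/z₀).
ln(67.0/0.0009) = 11.2178, ln(30.8/0.0009) = 10.4406
V₂ = 16.2 × 11.2178/10.4406 = 16.2 × 1.0744 = 17.4059 m/s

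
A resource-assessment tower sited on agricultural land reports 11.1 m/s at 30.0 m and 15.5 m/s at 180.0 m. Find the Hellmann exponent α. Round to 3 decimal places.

Power law: V₂/V₁ = (z₂/z₁)^α ⇒ α = ln(V₂/V₁) / ln(z₂/z₁)
α = ln(15.5/11.1) / ln(180.0/30.0) = ln(1.3964) / ln(6.0000)
  = 0.33389 / 1.79176 = 0.18635

α ≈ 0.186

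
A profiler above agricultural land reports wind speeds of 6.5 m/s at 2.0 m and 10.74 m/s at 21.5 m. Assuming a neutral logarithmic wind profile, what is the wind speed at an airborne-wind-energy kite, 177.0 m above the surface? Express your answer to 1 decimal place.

14.5 m/s

Log law: V ∝ ln(z/z₀). From the pair, with r = V₁/V₂ = 0.60521,
ln z₀ = (ln z₁ − r·ln z₂)/(1 − r) = (0.6931 − 0.60521×3.0681)/0.39479 = -2.9476 → z₀ = 0.05246 m
V₃ = V₁ · ln(z₃/z₀)/ln(z₁/z₀) = 6.5 × 8.1238/3.6408 = 14.5037 m/s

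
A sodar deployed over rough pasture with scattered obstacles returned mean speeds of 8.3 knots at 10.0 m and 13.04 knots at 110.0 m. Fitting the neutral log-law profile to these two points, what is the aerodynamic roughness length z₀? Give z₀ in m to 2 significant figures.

Log law: V(z) ∝ ln(z/z₀). With r = V₁/V₂ = 8.3/13.04 = 0.63650,
r · ln(z₂/z₀) = ln(z₁/z₀) ⇒ ln z₀ = (ln z₁ − r·ln z₂)/(1 − r)
ln z₀ = (2.30259 − 0.63650×4.70048) / 0.36350 = -1.8963
z₀ = exp(-1.8963) = 0.1501 m

z₀ ≈ 0.15 m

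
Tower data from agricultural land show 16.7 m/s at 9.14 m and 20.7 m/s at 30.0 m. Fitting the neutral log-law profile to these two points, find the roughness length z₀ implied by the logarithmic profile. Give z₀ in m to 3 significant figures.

Log law: V(z) ∝ ln(z/z₀). With r = V₁/V₂ = 16.7/20.7 = 0.80676,
r · ln(z₂/z₀) = ln(z₁/z₀) ⇒ ln z₀ = (ln z₁ − r·ln z₂)/(1 − r)
ln z₀ = (2.21266 − 0.80676×3.40120) / 0.19324 = -2.7495
z₀ = exp(-2.7495) = 0.06396 m

z₀ ≈ 0.0640 m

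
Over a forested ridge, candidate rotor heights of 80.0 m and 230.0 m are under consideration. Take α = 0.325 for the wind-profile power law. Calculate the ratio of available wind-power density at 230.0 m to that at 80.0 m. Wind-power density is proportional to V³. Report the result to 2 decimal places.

Speed ratio: V_B/V_A = (z_B/z_A)^α = (230.0/80.0)^0.325 = (2.8750)^0.325 = 1.40947
Power-density ratio: P_B/P_A = (V_B/V_A)³ = (1.40947)³ = 2.80009

2.80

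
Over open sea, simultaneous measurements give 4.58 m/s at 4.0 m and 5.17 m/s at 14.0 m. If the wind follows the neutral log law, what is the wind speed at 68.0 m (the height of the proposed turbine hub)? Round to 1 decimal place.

Log law: V ∝ ln(z/z₀). From the pair, with r = V₁/V₂ = 0.88588,
ln z₀ = (ln z₁ − r·ln z₂)/(1 − r) = (1.3863 − 0.88588×2.6391)/0.11412 = -8.3385 → z₀ = 0.0002391 m
V₃ = V₁ · ln(z₃/z₀)/ln(z₁/z₀) = 4.58 × 12.5581/9.7248 = 5.9143 m/s

5.9 m/s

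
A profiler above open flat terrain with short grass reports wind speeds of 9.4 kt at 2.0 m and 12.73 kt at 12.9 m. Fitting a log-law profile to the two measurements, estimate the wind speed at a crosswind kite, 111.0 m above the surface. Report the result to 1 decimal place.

Log law: V ∝ ln(z/z₀). From the pair, with r = V₁/V₂ = 0.73841,
ln z₀ = (ln z₁ − r·ln z₂)/(1 − r) = (0.6931 − 0.73841×2.5572)/0.26159 = -4.5688 → z₀ = 0.01037 m
V₃ = V₁ · ln(z₃/z₀)/ln(z₁/z₀) = 9.4 × 9.2784/5.2620 = 16.5749 kt

16.6 kt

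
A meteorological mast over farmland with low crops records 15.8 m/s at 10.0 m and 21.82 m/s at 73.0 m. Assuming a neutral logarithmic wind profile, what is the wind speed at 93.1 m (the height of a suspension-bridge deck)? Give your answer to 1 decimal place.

22.6 m/s

Log law: V ∝ ln(z/z₀). From the pair, with r = V₁/V₂ = 0.72411,
ln z₀ = (ln z₁ − r·ln z₂)/(1 − r) = (2.3026 − 0.72411×4.2905)/0.27589 = -2.9148 → z₀ = 0.05422 m
V₃ = V₁ · ln(z₃/z₀)/ln(z₁/z₀) = 15.8 × 7.4484/5.2173 = 22.5565 m/s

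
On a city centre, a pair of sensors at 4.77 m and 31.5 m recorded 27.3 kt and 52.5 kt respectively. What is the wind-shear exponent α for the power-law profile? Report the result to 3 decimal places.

Power law: V₂/V₁ = (z₂/z₁)^α ⇒ α = ln(V₂/V₁) / ln(z₂/z₁)
α = ln(52.5/27.3) / ln(31.5/4.77) = ln(1.9231) / ln(6.6038)
  = 0.65393 / 1.88764 = 0.34643

α ≈ 0.346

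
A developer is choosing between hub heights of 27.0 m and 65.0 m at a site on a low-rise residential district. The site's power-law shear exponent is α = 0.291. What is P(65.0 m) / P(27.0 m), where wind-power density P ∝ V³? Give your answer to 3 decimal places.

Speed ratio: V_B/V_A = (z_B/z_A)^α = (65.0/27.0)^0.291 = (2.4074)^0.291 = 1.29131
Power-density ratio: P_B/P_A = (V_B/V_A)³ = (1.29131)³ = 2.15324

2.153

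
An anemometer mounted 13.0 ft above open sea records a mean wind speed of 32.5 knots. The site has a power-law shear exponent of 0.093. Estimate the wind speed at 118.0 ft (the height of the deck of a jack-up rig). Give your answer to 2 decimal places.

Power-law profile: V₂ = V₁ · (z₂/z₁)^α
V₂ = 32.5 × (118.0/13.0)^0.093 = 32.5 × (9.0769)^0.093
    = 32.5 × 1.2277 = 39.8999 knots

39.90 knots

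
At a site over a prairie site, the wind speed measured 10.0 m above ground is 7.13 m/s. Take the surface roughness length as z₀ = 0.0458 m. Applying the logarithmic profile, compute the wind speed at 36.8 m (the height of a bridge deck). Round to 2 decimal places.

8.85 m/s

Log law: V(z) ∝ ln(z/z₀), so V₂/V₁ = ln(z₂/z₀) / ln(z₁/z₀).
ln(36.8/0.0458) = 6.6890, ln(10.0/0.0458) = 5.3861
V₂ = 7.13 × 6.6890/5.3861 = 7.13 × 1.2419 = 8.8548 m/s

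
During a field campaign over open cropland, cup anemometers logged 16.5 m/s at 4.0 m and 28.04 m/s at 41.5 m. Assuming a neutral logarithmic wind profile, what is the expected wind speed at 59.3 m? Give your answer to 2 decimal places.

29.80 m/s

Log law: V ∝ ln(z/z₀). From the pair, with r = V₁/V₂ = 0.58845,
ln z₀ = (ln z₁ − r·ln z₂)/(1 − r) = (1.3863 − 0.58845×3.7257)/0.41155 = -1.9586 → z₀ = 0.1411 m
V₃ = V₁ · ln(z₃/z₀)/ln(z₁/z₀) = 16.5 × 6.0412/3.3449 = 29.8006 m/s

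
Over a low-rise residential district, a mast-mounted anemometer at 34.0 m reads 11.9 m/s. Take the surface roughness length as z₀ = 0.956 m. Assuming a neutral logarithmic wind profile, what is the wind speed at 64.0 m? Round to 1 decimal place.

Log law: V(z) ∝ ln(z/z₀), so V₂/V₁ = ln(z₂/z₀) / ln(z₁/z₀).
ln(64.0/0.956) = 4.2039, ln(34.0/0.956) = 3.5714
V₂ = 11.9 × 4.2039/3.5714 = 11.9 × 1.1771 = 14.0076 m/s

14.0 m/s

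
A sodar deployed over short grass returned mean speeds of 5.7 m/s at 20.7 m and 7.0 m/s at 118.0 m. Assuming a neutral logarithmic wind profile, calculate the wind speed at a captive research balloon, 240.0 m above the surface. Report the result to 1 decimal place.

7.5 m/s

Log law: V ∝ ln(z/z₀). From the pair, with r = V₁/V₂ = 0.81429,
ln z₀ = (ln z₁ − r·ln z₂)/(1 − r) = (3.0301 − 0.81429×4.7707)/0.18571 = -4.6015 → z₀ = 0.01004 m
V₃ = V₁ · ln(z₃/z₀)/ln(z₁/z₀) = 5.7 × 10.0822/7.6316 = 7.5303 m/s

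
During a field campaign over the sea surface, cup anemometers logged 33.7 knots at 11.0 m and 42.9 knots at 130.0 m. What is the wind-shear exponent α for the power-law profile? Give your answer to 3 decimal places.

Power law: V₂/V₁ = (z₂/z₁)^α ⇒ α = ln(V₂/V₁) / ln(z₂/z₁)
α = ln(42.9/33.7) / ln(130.0/11.0) = ln(1.2730) / ln(11.8182)
  = 0.24137 / 2.46964 = 0.09774

α ≈ 0.098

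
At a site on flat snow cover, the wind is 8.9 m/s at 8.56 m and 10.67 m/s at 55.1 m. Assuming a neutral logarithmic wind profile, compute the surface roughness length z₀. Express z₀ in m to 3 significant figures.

z₀ ≈ 0.000735 m

Log law: V(z) ∝ ln(z/z₀). With r = V₁/V₂ = 8.9/10.67 = 0.83411,
r · ln(z₂/z₀) = ln(z₁/z₀) ⇒ ln z₀ = (ln z₁ − r·ln z₂)/(1 − r)
ln z₀ = (2.14710 − 0.83411×4.00915) / 0.16589 = -7.2157
z₀ = exp(-7.2157) = 0.0007349 m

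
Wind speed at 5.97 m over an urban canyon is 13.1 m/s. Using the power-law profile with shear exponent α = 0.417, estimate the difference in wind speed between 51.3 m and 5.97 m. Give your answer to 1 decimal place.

Power law: V₂ = V₁ · (z₂/z₁)^α = 13.1 × (8.5930)^0.417 = 32.1225 m/s
ΔV = 32.1225 − 13.1 = 19.0225 m/s

19.0 m/s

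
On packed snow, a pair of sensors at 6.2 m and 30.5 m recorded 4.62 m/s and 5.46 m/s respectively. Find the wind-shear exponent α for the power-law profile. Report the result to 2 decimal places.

Power law: V₂/V₁ = (z₂/z₁)^α ⇒ α = ln(V₂/V₁) / ln(z₂/z₁)
α = ln(5.46/4.62) / ln(30.5/6.2) = ln(1.1818) / ln(4.9194)
  = 0.16705 / 1.59318 = 0.10486

α ≈ 0.10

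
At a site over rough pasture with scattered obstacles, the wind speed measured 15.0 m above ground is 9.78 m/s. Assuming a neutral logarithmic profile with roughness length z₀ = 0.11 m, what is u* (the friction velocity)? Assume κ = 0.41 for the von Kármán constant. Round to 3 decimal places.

u* ≈ 0.816 m/s

Log law: V(z) = (u*/κ) · ln(z/z₀) ⇒ u* = κ · V / ln(z/z₀)
u* = 0.41 × 9.78 / ln(15.0/0.11) = 0.41 × 9.78 / 4.9153
   = 4.0098 / 4.9153 = 0.8158 m/s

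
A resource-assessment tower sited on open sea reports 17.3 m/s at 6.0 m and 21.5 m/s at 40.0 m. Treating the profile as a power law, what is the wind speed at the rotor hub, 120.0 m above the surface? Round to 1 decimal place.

First find α: α = ln(V₂/V₁)/ln(z₂/z₁) = ln(21.5/17.3)/ln(40.0/6.0) = 0.21735/1.89712 = 0.1146
Extrapolate from 40.0 m to 120.0 m: V₃ = 21.5 × (120.0/40.0)^0.1146 = 21.5 × 1.1341 = 24.3838 m/s

24.4 m/s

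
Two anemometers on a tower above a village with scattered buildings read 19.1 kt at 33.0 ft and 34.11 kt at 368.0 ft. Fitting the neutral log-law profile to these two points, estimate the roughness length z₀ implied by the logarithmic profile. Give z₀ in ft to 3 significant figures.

z₀ ≈ 1.53 ft

Log law: V(z) ∝ ln(z/z₀). With r = V₁/V₂ = 19.1/34.11 = 0.55995,
r · ln(z₂/z₀) = ln(z₁/z₀) ⇒ ln z₀ = (ln z₁ − r·ln z₂)/(1 − r)
ln z₀ = (3.49651 − 0.55995×5.90808) / 0.44005 = 0.4278
z₀ = exp(0.4278) = 1.534 ft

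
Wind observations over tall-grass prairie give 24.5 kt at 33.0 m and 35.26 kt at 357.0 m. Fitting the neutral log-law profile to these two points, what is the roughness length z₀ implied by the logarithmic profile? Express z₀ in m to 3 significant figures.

z₀ ≈ 0.146 m

Log law: V(z) ∝ ln(z/z₀). With r = V₁/V₂ = 24.5/35.26 = 0.69484,
r · ln(z₂/z₀) = ln(z₁/z₀) ⇒ ln z₀ = (ln z₁ − r·ln z₂)/(1 − r)
ln z₀ = (3.49651 − 0.69484×5.87774) / 0.30516 = -1.9254
z₀ = exp(-1.9254) = 0.1458 m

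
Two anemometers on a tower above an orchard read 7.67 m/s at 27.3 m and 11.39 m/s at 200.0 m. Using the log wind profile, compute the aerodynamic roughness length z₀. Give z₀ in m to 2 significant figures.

z₀ ≈ 0.45 m

Log law: V(z) ∝ ln(z/z₀). With r = V₁/V₂ = 7.67/11.39 = 0.67340,
r · ln(z₂/z₀) = ln(z₁/z₀) ⇒ ln z₀ = (ln z₁ − r·ln z₂)/(1 − r)
ln z₀ = (3.30689 − 0.67340×5.29832) / 0.32660 = -0.7991
z₀ = exp(-0.7991) = 0.4497 m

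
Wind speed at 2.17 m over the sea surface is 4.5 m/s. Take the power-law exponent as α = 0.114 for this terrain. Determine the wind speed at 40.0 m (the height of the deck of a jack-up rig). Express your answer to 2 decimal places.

6.27 m/s

Power-law profile: V₂ = V₁ · (z₂/z₁)^α
V₂ = 4.5 × (40.0/2.17)^0.114 = 4.5 × (18.4332)^0.114
    = 4.5 × 1.3941 = 6.2732 m/s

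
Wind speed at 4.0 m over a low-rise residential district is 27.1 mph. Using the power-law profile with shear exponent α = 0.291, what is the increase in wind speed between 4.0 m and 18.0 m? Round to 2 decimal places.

14.88 mph

Power law: V₂ = V₁ · (z₂/z₁)^α = 27.1 × (4.5000)^0.291 = 41.9811 mph
ΔV = 41.9811 − 27.1 = 14.8811 mph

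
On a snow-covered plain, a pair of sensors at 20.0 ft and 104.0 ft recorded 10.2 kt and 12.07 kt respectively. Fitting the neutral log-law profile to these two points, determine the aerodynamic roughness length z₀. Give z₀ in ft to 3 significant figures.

z₀ ≈ 0.00249 ft

Log law: V(z) ∝ ln(z/z₀). With r = V₁/V₂ = 10.2/12.07 = 0.84507,
r · ln(z₂/z₀) = ln(z₁/z₀) ⇒ ln z₀ = (ln z₁ − r·ln z₂)/(1 − r)
ln z₀ = (2.99573 − 0.84507×4.64439) / 0.15493 = -5.9970
z₀ = exp(-5.9970) = 0.002486 ft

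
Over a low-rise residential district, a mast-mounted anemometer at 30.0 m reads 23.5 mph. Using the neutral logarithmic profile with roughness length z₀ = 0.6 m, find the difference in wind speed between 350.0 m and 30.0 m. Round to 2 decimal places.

Log law: V₂ = V₁ · ln(z₂/z₀)/ln(z₁/z₀) = 23.5 × 6.3688/3.9120 = 38.2579 mph
ΔV = 38.2579 − 23.5 = 14.7579 mph

14.76 mph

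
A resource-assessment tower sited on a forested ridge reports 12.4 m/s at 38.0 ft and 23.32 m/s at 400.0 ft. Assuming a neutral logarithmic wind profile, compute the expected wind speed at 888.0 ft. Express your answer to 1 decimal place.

27.0 m/s

Log law: V ∝ ln(z/z₀). From the pair, with r = V₁/V₂ = 0.53173,
ln z₀ = (ln z₁ − r·ln z₂)/(1 − r) = (3.6376 − 0.53173×5.9915)/0.46827 = 0.9647 → z₀ = 2.624 ft
V₃ = V₁ · ln(z₃/z₀)/ln(z₁/z₀) = 12.4 × 5.8243/2.6729 = 27.0198 m/s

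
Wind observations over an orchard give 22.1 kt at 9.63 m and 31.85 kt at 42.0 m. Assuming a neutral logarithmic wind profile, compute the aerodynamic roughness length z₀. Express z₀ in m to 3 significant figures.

z₀ ≈ 0.342 m

Log law: V(z) ∝ ln(z/z₀). With r = V₁/V₂ = 22.1/31.85 = 0.69388,
r · ln(z₂/z₀) = ln(z₁/z₀) ⇒ ln z₀ = (ln z₁ − r·ln z₂)/(1 − r)
ln z₀ = (2.26488 − 0.69388×3.73767) / 0.30612 = -1.0734
z₀ = exp(-1.0734) = 0.3418 m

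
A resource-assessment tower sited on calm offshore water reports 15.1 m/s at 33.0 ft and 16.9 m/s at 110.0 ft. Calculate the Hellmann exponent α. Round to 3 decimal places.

α ≈ 0.094

Power law: V₂/V₁ = (z₂/z₁)^α ⇒ α = ln(V₂/V₁) / ln(z₂/z₁)
α = ln(16.9/15.1) / ln(110.0/33.0) = ln(1.1192) / ln(3.3333)
  = 0.11262 / 1.20397 = 0.09354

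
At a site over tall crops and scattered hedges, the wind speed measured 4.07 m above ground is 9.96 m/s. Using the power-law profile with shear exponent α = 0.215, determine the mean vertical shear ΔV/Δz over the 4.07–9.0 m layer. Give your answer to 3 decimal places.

Power law: V₂ = V₁ · (z₂/z₁)^α = 9.96 × (2.2113)^0.215 = 11.8130 m/s
ΔV/Δz = (11.8130 − 9.96)/(9.0 − 4.07) = 1.8530/4.9300 = 0.37585 m/s/m

0.376 m/s/m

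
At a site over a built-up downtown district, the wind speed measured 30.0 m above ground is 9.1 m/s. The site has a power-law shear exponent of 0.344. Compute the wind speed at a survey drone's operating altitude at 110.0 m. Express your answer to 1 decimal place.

14.2 m/s

Power-law profile: V₂ = V₁ · (z₂/z₁)^α
V₂ = 9.1 × (110.0/30.0)^0.344 = 9.1 × (3.6667)^0.344
    = 9.1 × 1.5635 = 14.2282 m/s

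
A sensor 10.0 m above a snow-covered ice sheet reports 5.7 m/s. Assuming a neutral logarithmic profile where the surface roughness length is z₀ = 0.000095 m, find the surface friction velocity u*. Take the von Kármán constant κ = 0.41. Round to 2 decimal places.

Log law: V(z) = (u*/κ) · ln(z/z₀) ⇒ u* = κ · V / ln(z/z₀)
u* = 0.41 × 5.7 / ln(10.0/0.000095) = 0.41 × 5.7 / 11.5642
   = 2.3370 / 11.5642 = 0.2021 m/s

u* ≈ 0.20 m/s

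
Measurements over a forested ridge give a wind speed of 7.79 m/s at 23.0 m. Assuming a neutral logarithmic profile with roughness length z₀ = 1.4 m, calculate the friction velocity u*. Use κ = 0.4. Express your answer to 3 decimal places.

Log law: V(z) = (u*/κ) · ln(z/z₀) ⇒ u* = κ · V / ln(z/z₀)
u* = 0.4 × 7.79 / ln(23.0/1.4) = 0.4 × 7.79 / 2.7990
   = 3.1160 / 2.7990 = 1.1132 m/s

u* ≈ 1.113 m/s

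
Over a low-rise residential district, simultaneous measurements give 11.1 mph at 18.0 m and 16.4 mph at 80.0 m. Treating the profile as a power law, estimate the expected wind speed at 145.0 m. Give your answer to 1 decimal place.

First find α: α = ln(V₂/V₁)/ln(z₂/z₁) = ln(16.4/11.1)/ln(80.0/18.0) = 0.39034/1.49165 = 0.2617
Extrapolate from 80.0 m to 145.0 m: V₃ = 16.4 × (145.0/80.0)^0.2617 = 16.4 × 1.1684 = 19.1615 mph

19.2 mph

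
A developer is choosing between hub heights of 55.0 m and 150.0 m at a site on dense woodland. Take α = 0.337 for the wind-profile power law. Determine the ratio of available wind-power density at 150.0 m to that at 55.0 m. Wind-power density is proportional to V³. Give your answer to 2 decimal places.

Speed ratio: V_B/V_A = (z_B/z_A)^α = (150.0/55.0)^0.337 = (2.7273)^0.337 = 1.40230
Power-density ratio: P_B/P_A = (V_B/V_A)³ = (1.40230)³ = 2.75754

2.76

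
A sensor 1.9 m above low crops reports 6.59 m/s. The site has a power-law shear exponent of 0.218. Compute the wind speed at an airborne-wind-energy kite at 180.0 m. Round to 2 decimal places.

Power-law profile: V₂ = V₁ · (z₂/z₁)^α
V₂ = 6.59 × (180.0/1.9)^0.218 = 6.59 × (94.7368)^0.218
    = 6.59 × 2.6970 = 17.7732 m/s

17.77 m/s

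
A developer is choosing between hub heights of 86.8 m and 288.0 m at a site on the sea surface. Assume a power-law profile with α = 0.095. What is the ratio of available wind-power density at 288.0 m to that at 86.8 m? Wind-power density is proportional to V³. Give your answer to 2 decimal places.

Speed ratio: V_B/V_A = (z_B/z_A)^α = (288.0/86.8)^0.095 = (3.3180)^0.095 = 1.12068
Power-density ratio: P_B/P_A = (V_B/V_A)³ = (1.12068)³ = 1.40750

1.41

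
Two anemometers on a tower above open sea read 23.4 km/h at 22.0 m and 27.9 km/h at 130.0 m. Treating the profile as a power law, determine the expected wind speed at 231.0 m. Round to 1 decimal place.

First find α: α = ln(V₂/V₁)/ln(z₂/z₁) = ln(27.9/23.4)/ln(130.0/22.0) = 0.17589/1.77649 = 0.0990
Extrapolate from 130.0 m to 231.0 m: V₃ = 27.9 × (231.0/130.0)^0.0990 = 27.9 × 1.0586 = 29.5341 km/h

29.5 km/h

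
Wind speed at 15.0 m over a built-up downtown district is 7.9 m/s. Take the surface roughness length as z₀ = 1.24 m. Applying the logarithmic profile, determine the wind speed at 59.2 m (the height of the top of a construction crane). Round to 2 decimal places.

Log law: V(z) ∝ ln(z/z₀), so V₂/V₁ = ln(z₂/z₀) / ln(z₁/z₀).
ln(59.2/1.24) = 3.8658, ln(15.0/1.24) = 2.4929
V₂ = 7.9 × 3.8658/2.4929 = 7.9 × 1.5507 = 12.2506 m/s

12.25 m/s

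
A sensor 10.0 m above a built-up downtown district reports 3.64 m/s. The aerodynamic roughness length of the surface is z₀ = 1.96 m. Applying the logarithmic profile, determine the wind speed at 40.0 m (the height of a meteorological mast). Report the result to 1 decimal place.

6.7 m/s

Log law: V(z) ∝ ln(z/z₀), so V₂/V₁ = ln(z₂/z₀) / ln(z₁/z₀).
ln(40.0/1.96) = 3.0159, ln(10.0/1.96) = 1.6296
V₂ = 3.64 × 3.0159/1.6296 = 3.64 × 1.8507 = 6.7365 m/s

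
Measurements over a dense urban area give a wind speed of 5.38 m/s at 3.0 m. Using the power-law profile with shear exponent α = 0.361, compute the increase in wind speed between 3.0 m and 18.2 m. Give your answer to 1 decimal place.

Power law: V₂ = V₁ · (z₂/z₁)^α = 5.38 × (6.0667)^0.361 = 10.3140 m/s
ΔV = 10.3140 − 5.38 = 4.9340 m/s

4.9 m/s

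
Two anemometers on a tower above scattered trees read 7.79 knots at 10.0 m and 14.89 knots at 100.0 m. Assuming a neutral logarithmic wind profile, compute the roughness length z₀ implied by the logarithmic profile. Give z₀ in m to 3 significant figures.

z₀ ≈ 0.799 m

Log law: V(z) ∝ ln(z/z₀). With r = V₁/V₂ = 7.79/14.89 = 0.52317,
r · ln(z₂/z₀) = ln(z₁/z₀) ⇒ ln z₀ = (ln z₁ − r·ln z₂)/(1 − r)
ln z₀ = (2.30259 − 0.52317×4.60517) / 0.47683 = -0.2238
z₀ = exp(-0.2238) = 0.7995 m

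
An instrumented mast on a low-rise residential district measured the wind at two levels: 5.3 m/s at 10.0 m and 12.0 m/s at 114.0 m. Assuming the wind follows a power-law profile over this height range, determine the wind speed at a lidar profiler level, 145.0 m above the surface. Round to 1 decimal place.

First find α: α = ln(V₂/V₁)/ln(z₂/z₁) = ln(12.0/5.3)/ln(114.0/10.0) = 0.81720/2.43361 = 0.3358
Extrapolate from 114.0 m to 145.0 m: V₃ = 12.0 × (145.0/114.0)^0.3358 = 12.0 × 1.0841 = 13.0095 m/s

13.0 m/s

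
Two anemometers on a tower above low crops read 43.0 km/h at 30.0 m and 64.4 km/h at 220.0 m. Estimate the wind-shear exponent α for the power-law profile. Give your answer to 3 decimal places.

α ≈ 0.203

Power law: V₂/V₁ = (z₂/z₁)^α ⇒ α = ln(V₂/V₁) / ln(z₂/z₁)
α = ln(64.4/43.0) / ln(220.0/30.0) = ln(1.4977) / ln(7.3333)
  = 0.40391 / 1.99243 = 0.20272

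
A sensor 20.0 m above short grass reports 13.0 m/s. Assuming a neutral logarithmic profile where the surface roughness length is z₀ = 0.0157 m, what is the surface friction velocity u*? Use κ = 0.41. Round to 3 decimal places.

Log law: V(z) = (u*/κ) · ln(z/z₀) ⇒ u* = κ · V / ln(z/z₀)
u* = 0.41 × 13.0 / ln(20.0/0.0157) = 0.41 × 13.0 / 7.1498
   = 5.3300 / 7.1498 = 0.7455 m/s

u* ≈ 0.745 m/s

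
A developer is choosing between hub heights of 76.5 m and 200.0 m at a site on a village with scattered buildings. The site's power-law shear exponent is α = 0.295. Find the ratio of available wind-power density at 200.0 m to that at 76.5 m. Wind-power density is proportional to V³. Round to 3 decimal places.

Speed ratio: V_B/V_A = (z_B/z_A)^α = (200.0/76.5)^0.295 = (2.6144)^0.295 = 1.32777
Power-density ratio: P_B/P_A = (V_B/V_A)³ = (1.32777)³ = 2.34084

2.341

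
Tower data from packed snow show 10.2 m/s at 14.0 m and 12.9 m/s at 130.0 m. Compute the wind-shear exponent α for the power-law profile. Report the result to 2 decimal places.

Power law: V₂/V₁ = (z₂/z₁)^α ⇒ α = ln(V₂/V₁) / ln(z₂/z₁)
α = ln(12.9/10.2) / ln(130.0/14.0) = ln(1.2647) / ln(9.2857)
  = 0.23484 / 2.22848 = 0.10538

α ≈ 0.11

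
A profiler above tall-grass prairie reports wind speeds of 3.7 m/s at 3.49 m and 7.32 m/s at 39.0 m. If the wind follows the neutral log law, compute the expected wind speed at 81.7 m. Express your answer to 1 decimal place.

8.4 m/s

Log law: V ∝ ln(z/z₀). From the pair, with r = V₁/V₂ = 0.50546,
ln z₀ = (ln z₁ − r·ln z₂)/(1 − r) = (1.2499 − 0.50546×3.6636)/0.49454 = -1.2171 → z₀ = 0.2961 m
V₃ = V₁ · ln(z₃/z₀)/ln(z₁/z₀) = 3.7 × 5.6202/2.4670 = 8.4291 m/s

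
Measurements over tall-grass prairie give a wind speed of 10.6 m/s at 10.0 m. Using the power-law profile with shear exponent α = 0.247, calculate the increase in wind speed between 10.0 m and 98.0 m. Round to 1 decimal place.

Power law: V₂ = V₁ · (z₂/z₁)^α = 10.6 × (9.8000)^0.247 = 18.6268 m/s
ΔV = 18.6268 − 10.6 = 8.0268 m/s

8.0 m/s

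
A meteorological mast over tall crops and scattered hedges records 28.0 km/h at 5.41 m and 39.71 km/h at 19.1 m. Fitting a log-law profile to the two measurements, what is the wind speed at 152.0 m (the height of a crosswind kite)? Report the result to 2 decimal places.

58.96 km/h

Log law: V ∝ ln(z/z₀). From the pair, with r = V₁/V₂ = 0.70511,
ln z₀ = (ln z₁ − r·ln z₂)/(1 − r) = (1.6882 − 0.70511×2.9497)/0.29489 = -1.3280 → z₀ = 0.2650 m
V₃ = V₁ · ln(z₃/z₀)/ln(z₁/z₀) = 28.0 × 6.3519/3.0163 = 58.9648 km/h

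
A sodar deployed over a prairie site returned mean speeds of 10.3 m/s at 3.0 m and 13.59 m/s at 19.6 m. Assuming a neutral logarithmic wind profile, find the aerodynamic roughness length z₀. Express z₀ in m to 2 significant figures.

z₀ ≈ 0.0084 m

Log law: V(z) ∝ ln(z/z₀). With r = V₁/V₂ = 10.3/13.59 = 0.75791,
r · ln(z₂/z₀) = ln(z₁/z₀) ⇒ ln z₀ = (ln z₁ − r·ln z₂)/(1 − r)
ln z₀ = (1.09861 − 0.75791×2.97553) / 0.24209 = -4.7775
z₀ = exp(-4.7775) = 0.008417 m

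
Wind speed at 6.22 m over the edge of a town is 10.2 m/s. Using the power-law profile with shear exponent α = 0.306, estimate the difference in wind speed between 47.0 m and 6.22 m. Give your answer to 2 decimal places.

8.74 m/s

Power law: V₂ = V₁ · (z₂/z₁)^α = 10.2 × (7.5563)^0.306 = 18.9392 m/s
ΔV = 18.9392 − 10.2 = 8.7392 m/s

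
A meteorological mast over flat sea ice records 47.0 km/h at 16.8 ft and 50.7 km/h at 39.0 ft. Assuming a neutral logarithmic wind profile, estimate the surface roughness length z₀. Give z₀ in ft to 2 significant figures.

Log law: V(z) ∝ ln(z/z₀). With r = V₁/V₂ = 47.0/50.7 = 0.92702,
r · ln(z₂/z₀) = ln(z₁/z₀) ⇒ ln z₀ = (ln z₁ − r·ln z₂)/(1 − r)
ln z₀ = (2.82138 − 0.92702×3.66356) / 0.07298 = -7.8766
z₀ = exp(-7.8766) = 0.0003795 ft

z₀ ≈ 0.00038 ft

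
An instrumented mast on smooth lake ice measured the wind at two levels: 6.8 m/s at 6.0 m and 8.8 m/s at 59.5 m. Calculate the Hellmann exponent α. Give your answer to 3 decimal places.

Power law: V₂/V₁ = (z₂/z₁)^α ⇒ α = ln(V₂/V₁) / ln(z₂/z₁)
α = ln(8.8/6.8) / ln(59.5/6.0) = ln(1.2941) / ln(9.9167)
  = 0.25783 / 2.29422 = 0.11238

α ≈ 0.112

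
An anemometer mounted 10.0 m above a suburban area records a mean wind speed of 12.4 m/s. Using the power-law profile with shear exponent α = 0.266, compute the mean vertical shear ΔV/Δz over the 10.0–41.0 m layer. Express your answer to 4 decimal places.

Power law: V₂ = V₁ · (z₂/z₁)^α = 12.4 × (4.1000)^0.266 = 18.0477 m/s
ΔV/Δz = (18.0477 − 12.4)/(41.0 − 10.0) = 5.6477/31.0000 = 0.18218 m/s/m

0.1822 m/s/m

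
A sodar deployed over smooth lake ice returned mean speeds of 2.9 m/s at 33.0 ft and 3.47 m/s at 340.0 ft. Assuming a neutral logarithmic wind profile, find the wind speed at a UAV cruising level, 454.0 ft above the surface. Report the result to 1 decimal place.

3.5 m/s

Log law: V ∝ ln(z/z₀). From the pair, with r = V₁/V₂ = 0.83573,
ln z₀ = (ln z₁ − r·ln z₂)/(1 − r) = (3.4965 − 0.83573×5.8289)/0.16427 = -8.3703 → z₀ = 0.0002317 ft
V₃ = V₁ · ln(z₃/z₀)/ln(z₁/z₀) = 2.9 × 14.4884/11.8668 = 3.5407 m/s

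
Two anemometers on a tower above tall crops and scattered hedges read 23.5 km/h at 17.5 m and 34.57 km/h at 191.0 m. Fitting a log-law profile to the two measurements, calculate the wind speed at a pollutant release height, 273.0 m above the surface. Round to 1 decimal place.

Log law: V ∝ ln(z/z₀). From the pair, with r = V₁/V₂ = 0.67978,
ln z₀ = (ln z₁ − r·ln z₂)/(1 − r) = (2.8622 − 0.67978×5.2523)/0.32022 = -2.2116 → z₀ = 0.1095 m
V₃ = V₁ · ln(z₃/z₀)/ln(z₁/z₀) = 23.5 × 7.8210/5.0738 = 36.2244 km/h

36.2 km/h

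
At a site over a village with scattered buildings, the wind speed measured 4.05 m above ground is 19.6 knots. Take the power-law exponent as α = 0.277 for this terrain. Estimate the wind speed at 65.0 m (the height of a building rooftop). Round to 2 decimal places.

Power-law profile: V₂ = V₁ · (z₂/z₁)^α
V₂ = 19.6 × (65.0/4.05)^0.277 = 19.6 × (16.0494)^0.277
    = 19.6 × 2.1573 = 42.2832 knots

42.28 knots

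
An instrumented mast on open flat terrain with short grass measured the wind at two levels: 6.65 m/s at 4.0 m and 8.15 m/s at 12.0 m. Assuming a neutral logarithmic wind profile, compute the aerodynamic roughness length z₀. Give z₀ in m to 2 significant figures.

Log law: V(z) ∝ ln(z/z₀). With r = V₁/V₂ = 6.65/8.15 = 0.81595,
r · ln(z₂/z₀) = ln(z₁/z₀) ⇒ ln z₀ = (ln z₁ − r·ln z₂)/(1 − r)
ln z₀ = (1.38629 − 0.81595×2.48491) / 0.18405 = -3.4842
z₀ = exp(-3.4842) = 0.03068 m

z₀ ≈ 0.031 m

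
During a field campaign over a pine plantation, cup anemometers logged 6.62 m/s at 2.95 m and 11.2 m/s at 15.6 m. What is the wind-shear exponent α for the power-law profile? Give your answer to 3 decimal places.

α ≈ 0.316

Power law: V₂/V₁ = (z₂/z₁)^α ⇒ α = ln(V₂/V₁) / ln(z₂/z₁)
α = ln(11.2/6.62) / ln(15.6/2.95) = ln(1.6918) / ln(5.2881)
  = 0.52582 / 1.66547 = 0.31572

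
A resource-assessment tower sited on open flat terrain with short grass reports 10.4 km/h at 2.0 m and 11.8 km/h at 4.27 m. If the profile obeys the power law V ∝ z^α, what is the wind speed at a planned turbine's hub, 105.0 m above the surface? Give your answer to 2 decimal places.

20.11 km/h

First find α: α = ln(V₂/V₁)/ln(z₂/z₁) = ln(11.8/10.4)/ln(4.27/2.0) = 0.12629/0.75847 = 0.1665
Extrapolate from 4.27 m to 105.0 m: V₃ = 11.8 × (105.0/4.27)^0.1665 = 11.8 × 1.7044 = 20.1122 km/h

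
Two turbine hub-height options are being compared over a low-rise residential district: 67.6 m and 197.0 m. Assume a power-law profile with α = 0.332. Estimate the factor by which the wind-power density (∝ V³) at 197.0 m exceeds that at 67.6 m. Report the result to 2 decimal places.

Speed ratio: V_B/V_A = (z_B/z_A)^α = (197.0/67.6)^0.332 = (2.9142)^0.332 = 1.42633
Power-density ratio: P_B/P_A = (V_B/V_A)³ = (1.42633)³ = 2.90176

2.90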